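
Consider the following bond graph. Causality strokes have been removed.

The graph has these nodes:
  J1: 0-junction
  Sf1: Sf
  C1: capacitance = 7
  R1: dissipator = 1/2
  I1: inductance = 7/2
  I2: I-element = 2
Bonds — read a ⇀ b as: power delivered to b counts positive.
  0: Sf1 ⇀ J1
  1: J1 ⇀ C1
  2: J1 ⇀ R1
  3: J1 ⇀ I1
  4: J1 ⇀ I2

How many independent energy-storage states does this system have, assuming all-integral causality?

3  (C1, I1, I2 all integral)

β0 |Sf1  (source Sf1 imposes f)
β1 |J1  (prefer integral on C1)
β2 |R1  (J1: bond 1 brought effort, rest push out)
β3 |I1  (0-jn J1 has e-setter on 1)
β4 |I2  (J1: bond 1 brought effort, rest push out)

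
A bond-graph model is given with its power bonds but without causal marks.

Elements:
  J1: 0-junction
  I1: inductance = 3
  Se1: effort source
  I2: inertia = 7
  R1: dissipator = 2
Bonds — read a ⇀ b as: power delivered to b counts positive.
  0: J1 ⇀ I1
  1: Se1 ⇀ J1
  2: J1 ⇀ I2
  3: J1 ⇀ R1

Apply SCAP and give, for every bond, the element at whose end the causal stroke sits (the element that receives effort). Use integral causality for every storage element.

bond 0 stroke at I1
bond 1 stroke at J1
bond 2 stroke at I2
bond 3 stroke at R1

β1 →J1  (Se1 fixes effort; stroke away)
β0 →I1  (J1 effort already set via bond 1)
β2 →I2  (J1: bond 1 brought effort, rest push out)
β3 →R1  (J1: bond 1 brought effort, rest push out)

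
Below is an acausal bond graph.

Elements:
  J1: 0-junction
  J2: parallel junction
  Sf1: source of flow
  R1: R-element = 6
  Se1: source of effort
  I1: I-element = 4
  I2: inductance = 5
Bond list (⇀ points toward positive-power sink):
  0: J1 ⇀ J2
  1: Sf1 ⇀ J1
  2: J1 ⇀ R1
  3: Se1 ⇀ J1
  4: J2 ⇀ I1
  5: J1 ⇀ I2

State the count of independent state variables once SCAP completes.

2  (I1, I2 all integral)

β1 |Sf1  (Sf1 fixes flow; stroke at Sf1)
β3 |J1  (Se1 fixes effort; stroke away)
β0 |J2  (0-jn J1 has e-setter on 3)
β2 |R1  (common-e at J1 fixed by 3)
β5 |I2  (J1: bond 3 brought effort, rest push out)
β4 |I1  (common-e at J2 fixed by 0)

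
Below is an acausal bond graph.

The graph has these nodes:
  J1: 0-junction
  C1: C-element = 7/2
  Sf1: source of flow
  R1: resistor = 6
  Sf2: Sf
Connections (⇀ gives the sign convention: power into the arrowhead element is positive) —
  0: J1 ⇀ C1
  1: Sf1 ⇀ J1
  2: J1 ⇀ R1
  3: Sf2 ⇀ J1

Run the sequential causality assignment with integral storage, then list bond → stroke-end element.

β1 stroke→Sf1  (source Sf1 imposes f)
β3 stroke→Sf2  (Sf2 (Sf) sets flow on bond)
β0 stroke→J1  (prefer integral on C1)
β2 stroke→R1  (J1 effort already set via bond 0)

β0 →J1
β1 →Sf1
β2 →R1
β3 →Sf2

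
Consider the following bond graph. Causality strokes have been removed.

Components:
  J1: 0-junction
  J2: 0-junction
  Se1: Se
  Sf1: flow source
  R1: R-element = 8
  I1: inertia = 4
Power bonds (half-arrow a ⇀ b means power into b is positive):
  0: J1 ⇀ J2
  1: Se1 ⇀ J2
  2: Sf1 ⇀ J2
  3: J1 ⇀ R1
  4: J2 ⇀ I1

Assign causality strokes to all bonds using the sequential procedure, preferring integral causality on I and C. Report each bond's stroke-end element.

β0 stroke at J1
β1 stroke at J2
β2 stroke at Sf1
β3 stroke at R1
β4 stroke at I1

bond 1 →J2  (source Se1 imposes e)
bond 2 →Sf1  (Sf1 fixes flow; stroke at Sf1)
bond 0 →J1  (J2: bond 1 brought effort, rest push out)
bond 4 →I1  (common-e at J2 fixed by 1)
bond 3 →R1  (common-e at J1 fixed by 0)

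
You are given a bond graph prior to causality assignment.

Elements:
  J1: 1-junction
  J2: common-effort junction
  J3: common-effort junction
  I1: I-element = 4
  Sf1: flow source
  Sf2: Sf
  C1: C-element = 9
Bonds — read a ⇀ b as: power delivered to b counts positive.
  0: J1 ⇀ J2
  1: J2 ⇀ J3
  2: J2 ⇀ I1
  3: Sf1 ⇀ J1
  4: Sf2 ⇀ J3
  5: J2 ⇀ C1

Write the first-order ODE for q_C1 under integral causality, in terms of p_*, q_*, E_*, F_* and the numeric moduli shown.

bond 3 stroke at Sf1  (Sf1 fixes flow; stroke at Sf1)
bond 4 stroke at Sf2  (Sf2 (Sf) sets flow on bond)
bond 0 stroke at J1  (1-jn J1 has f-setter on 3)
bond 1 stroke at J3  (closing 0-jn rule on J3)
bond 2 stroke at I1  (I1: I, integral causality)
bond 5 stroke at J2  (J2: last free bond brings effort in)

dq_C1/dt = F_Sf1 + F_Sf2 - p_I1/4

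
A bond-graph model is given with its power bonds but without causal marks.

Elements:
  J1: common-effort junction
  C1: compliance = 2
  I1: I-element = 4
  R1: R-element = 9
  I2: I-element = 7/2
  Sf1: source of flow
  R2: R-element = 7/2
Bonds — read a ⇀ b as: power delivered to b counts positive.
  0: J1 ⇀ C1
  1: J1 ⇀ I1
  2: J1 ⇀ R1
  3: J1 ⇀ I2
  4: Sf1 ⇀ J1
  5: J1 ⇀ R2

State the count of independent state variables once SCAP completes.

bond 4 |Sf1  (Sf1 (Sf) sets flow on bond)
bond 0 |J1  (C1 outputs effort q/C1)
bond 1 |I1  (0-jn J1 has e-setter on 0)
bond 2 |R1  (J1: bond 0 brought effort, rest push out)
bond 3 |I2  (common-e at J1 fixed by 0)
bond 5 |R2  (0-jn J1 has e-setter on 0)

3  (C1, I1, I2 all integral)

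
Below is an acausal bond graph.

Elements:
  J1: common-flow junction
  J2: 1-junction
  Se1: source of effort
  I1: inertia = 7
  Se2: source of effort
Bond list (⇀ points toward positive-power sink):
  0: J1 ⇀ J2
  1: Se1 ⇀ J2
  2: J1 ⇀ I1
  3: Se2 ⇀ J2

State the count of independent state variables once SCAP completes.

#1 stroke at J2  (Se1 (Se) sets effort on bond)
#3 stroke at J2  (Se2 (Se) sets effort on bond)
#0 stroke at J1  (only one flow-in slot at J2)
#2 stroke at I1  (J1 needs exactly one f-in)

1  (I1 all integral)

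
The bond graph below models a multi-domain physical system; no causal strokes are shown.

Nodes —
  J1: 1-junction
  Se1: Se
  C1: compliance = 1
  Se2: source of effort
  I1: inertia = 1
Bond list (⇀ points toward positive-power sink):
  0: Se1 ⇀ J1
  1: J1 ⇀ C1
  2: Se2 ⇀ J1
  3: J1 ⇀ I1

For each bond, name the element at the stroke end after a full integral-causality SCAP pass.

b0 |J1
b1 |J1
b2 |J1
b3 |I1

b0 →J1  (Se1 fixes effort; stroke away)
b2 →J1  (Se2: effort source, stroke at far end)
b1 →J1  (C1 integral (e out))
b3 →I1  (only one flow-in slot at J1)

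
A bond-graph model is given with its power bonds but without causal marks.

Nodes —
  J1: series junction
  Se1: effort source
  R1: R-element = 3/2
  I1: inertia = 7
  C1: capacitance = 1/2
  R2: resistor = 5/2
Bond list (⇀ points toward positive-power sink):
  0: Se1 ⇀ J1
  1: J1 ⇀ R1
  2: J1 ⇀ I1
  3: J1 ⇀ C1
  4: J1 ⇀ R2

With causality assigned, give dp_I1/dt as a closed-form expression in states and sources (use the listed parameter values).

#0 stroke→J1  (Se1: effort source, stroke at far end)
#2 stroke→I1  (I1 integral (f out))
#1 stroke→J1  (J1 flow already set via bond 2)
#3 stroke→J1  (1-jn J1 has f-setter on 2)
#4 stroke→J1  (common-f at J1 fixed by 2)

dp_I1/dt = E_Se1 - 4*p_I1/7 - 2*q_C1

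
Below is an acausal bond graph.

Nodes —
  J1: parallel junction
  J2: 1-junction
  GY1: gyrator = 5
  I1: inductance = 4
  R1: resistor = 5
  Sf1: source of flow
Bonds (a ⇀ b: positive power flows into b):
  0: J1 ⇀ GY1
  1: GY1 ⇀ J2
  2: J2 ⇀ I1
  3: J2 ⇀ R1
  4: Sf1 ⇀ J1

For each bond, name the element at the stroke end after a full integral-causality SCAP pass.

b0 |J1
b1 |J2
b2 |I1
b3 |J2
b4 |Sf1

β4 stroke at Sf1  (Sf1 (Sf) sets flow on bond)
β0 stroke at J1  (J1 needs exactly one e-in)
β1 stroke at J2  (GY1: gyrator matches bond 0)
β2 stroke at I1  (I1 outputs flow p/I1)
β3 stroke at J2  (J2 flow already set via bond 2)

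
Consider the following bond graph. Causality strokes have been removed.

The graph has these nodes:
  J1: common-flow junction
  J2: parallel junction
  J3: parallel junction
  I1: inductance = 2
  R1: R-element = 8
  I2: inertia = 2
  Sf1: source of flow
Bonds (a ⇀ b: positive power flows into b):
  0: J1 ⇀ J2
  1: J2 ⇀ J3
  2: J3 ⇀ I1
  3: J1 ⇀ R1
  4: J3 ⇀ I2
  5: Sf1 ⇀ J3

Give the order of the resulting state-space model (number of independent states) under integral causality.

2  (I1, I2 all integral)

β5 stroke→Sf1  (Sf1 (Sf) sets flow on bond)
β2 stroke→I1  (I1: I, integral causality)
β4 stroke→I2  (I2: I, integral causality)
β1 stroke→J3  (J3 needs exactly one e-in)
β0 stroke→J2  (closing 0-jn rule on J2)
β3 stroke→J1  (J1 flow already set via bond 0)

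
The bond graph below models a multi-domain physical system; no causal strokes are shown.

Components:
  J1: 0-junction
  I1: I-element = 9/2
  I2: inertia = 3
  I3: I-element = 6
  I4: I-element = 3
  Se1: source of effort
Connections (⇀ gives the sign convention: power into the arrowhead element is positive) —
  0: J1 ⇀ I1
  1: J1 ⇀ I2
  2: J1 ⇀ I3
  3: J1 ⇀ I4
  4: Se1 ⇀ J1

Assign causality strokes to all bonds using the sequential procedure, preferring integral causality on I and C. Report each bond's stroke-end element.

#0 →I1
#1 →I2
#2 →I3
#3 →I4
#4 →J1

bond 4 →J1  (source Se1 imposes e)
bond 0 →I1  (J1: bond 4 brought effort, rest push out)
bond 1 →I2  (J1: bond 4 brought effort, rest push out)
bond 2 →I3  (J1: bond 4 brought effort, rest push out)
bond 3 →I4  (common-e at J1 fixed by 4)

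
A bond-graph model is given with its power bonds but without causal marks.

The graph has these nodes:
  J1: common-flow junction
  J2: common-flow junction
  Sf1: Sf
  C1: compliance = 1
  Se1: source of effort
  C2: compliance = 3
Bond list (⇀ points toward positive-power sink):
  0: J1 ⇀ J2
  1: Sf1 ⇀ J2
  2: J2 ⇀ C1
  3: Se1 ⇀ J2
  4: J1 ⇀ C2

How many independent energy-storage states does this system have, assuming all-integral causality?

2  (C1, C2 all integral)

β1 stroke at Sf1  (Sf1: flow source, stroke at near end)
β3 stroke at J2  (Se1 (Se) sets effort on bond)
β0 stroke at J2  (J2: bond 1 brought flow, rest push out)
β2 stroke at J2  (J2 flow already set via bond 1)
β4 stroke at J1  (J1: bond 0 brought flow, rest push out)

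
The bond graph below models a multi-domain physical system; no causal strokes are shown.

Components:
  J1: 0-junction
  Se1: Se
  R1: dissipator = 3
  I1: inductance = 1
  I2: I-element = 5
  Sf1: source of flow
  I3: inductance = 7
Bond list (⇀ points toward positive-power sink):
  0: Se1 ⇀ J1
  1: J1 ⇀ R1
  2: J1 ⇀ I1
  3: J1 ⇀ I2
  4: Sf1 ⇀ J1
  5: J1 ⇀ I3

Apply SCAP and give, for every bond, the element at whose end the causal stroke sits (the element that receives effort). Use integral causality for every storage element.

β0 |J1
β1 |R1
β2 |I1
β3 |I2
β4 |Sf1
β5 |I3

bond 0 |J1  (Se1: effort source, stroke at far end)
bond 4 |Sf1  (source Sf1 imposes f)
bond 1 |R1  (0-jn J1 has e-setter on 0)
bond 2 |I1  (J1 effort already set via bond 0)
bond 3 |I2  (J1 effort already set via bond 0)
bond 5 |I3  (0-jn J1 has e-setter on 0)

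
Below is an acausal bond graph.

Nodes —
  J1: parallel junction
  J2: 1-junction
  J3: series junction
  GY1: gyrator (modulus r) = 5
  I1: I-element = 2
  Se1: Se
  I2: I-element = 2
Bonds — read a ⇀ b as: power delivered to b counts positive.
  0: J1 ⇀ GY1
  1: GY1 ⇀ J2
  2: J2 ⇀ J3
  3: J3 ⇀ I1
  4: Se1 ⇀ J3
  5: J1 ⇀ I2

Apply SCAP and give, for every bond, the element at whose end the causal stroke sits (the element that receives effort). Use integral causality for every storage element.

b4 stroke→J3  (Se1 fixes effort; stroke away)
b3 stroke→I1  (prefer integral on I1)
b2 stroke→J3  (common-f at J3 fixed by 3)
b1 stroke→J2  (1-jn J2 has f-setter on 2)
b0 stroke→J1  (GY GY1: same side as bond 1)
b5 stroke→I2  (J1 effort already set via bond 0)

b0 |J1
b1 |J2
b2 |J3
b3 |I1
b4 |J3
b5 |I2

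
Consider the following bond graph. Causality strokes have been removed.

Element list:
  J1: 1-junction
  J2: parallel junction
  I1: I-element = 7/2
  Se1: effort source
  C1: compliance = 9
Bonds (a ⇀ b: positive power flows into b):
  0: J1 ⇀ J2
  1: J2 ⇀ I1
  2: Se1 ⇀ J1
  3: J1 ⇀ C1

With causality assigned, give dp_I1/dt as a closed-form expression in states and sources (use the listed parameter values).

β2 |J1  (Se1 fixes effort; stroke away)
β1 |I1  (prefer integral on I1)
β0 |J2  (J2 needs exactly one e-in)
β3 |J1  (J1: bond 0 brought flow, rest push out)

dp_I1/dt = E_Se1 - q_C1/9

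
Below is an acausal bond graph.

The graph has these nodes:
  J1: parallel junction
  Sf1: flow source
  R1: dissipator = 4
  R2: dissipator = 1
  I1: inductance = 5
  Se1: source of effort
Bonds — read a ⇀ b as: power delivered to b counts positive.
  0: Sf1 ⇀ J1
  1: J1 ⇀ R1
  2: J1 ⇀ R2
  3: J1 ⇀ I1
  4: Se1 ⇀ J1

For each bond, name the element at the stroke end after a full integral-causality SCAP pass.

b0 |Sf1  (Sf1: flow source, stroke at near end)
b4 |J1  (Se1 fixes effort; stroke away)
b1 |R1  (common-e at J1 fixed by 4)
b2 |R2  (common-e at J1 fixed by 4)
b3 |I1  (0-jn J1 has e-setter on 4)

b0 →Sf1
b1 →R1
b2 →R2
b3 →I1
b4 →J1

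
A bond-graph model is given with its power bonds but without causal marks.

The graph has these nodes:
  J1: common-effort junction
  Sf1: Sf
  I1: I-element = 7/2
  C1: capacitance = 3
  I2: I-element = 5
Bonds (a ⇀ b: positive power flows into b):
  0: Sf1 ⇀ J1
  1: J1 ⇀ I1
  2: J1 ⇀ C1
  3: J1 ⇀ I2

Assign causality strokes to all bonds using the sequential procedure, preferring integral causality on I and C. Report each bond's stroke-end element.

β0 →Sf1
β1 →I1
β2 →J1
β3 →I2

b0 →Sf1  (Sf1: flow source, stroke at near end)
b1 →I1  (I1 integral (f out))
b2 →J1  (C1 integral (e out))
b3 →I2  (J1 effort already set via bond 2)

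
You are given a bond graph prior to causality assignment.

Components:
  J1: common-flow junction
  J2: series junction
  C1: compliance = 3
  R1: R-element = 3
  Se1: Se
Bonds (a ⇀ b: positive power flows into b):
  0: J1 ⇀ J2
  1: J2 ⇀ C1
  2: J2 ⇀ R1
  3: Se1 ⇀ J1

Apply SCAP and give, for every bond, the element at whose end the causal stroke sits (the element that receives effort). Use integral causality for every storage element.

b3 →J1  (Se1 (Se) sets effort on bond)
b0 →J2  (only one flow-in slot at J1)
b1 →J2  (C1 outputs effort q/C1)
b2 →R1  (only one flow-in slot at J2)

bond 0 stroke at J2
bond 1 stroke at J2
bond 2 stroke at R1
bond 3 stroke at J1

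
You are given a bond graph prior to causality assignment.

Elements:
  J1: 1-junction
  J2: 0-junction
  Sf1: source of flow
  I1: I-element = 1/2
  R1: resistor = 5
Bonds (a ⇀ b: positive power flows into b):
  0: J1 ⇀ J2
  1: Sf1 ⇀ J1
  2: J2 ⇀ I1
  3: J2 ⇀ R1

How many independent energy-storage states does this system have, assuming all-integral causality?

b1 →Sf1  (Sf1 fixes flow; stroke at Sf1)
b0 →J1  (common-f at J1 fixed by 1)
b2 →I1  (prefer integral on I1)
b3 →J2  (J2: last free bond brings effort in)

1  (I1 all integral)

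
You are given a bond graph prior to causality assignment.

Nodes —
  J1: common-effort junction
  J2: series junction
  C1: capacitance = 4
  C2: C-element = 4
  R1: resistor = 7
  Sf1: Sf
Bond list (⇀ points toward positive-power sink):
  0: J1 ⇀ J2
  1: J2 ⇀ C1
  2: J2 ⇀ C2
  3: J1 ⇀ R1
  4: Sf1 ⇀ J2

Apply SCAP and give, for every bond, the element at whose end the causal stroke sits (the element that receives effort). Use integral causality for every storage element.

β4 stroke at Sf1  (Sf1 (Sf) sets flow on bond)
β0 stroke at J2  (J2 flow already set via bond 4)
β1 stroke at J2  (1-jn J2 has f-setter on 4)
β2 stroke at J2  (J2 flow already set via bond 4)
β3 stroke at J1  (J1: last free bond brings effort in)

bond 0 stroke→J2
bond 1 stroke→J2
bond 2 stroke→J2
bond 3 stroke→J1
bond 4 stroke→Sf1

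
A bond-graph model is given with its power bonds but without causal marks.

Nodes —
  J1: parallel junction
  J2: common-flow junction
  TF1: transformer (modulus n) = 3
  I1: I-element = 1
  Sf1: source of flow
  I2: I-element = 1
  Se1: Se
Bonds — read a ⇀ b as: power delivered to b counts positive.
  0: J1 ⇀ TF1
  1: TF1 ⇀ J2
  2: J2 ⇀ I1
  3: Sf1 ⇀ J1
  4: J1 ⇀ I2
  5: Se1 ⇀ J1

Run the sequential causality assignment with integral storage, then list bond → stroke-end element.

#3 →Sf1  (Sf1 fixes flow; stroke at Sf1)
#5 →J1  (Se1 (Se) sets effort on bond)
#0 →TF1  (0-jn J1 has e-setter on 5)
#4 →I2  (common-e at J1 fixed by 5)
#1 →J2  (TF1 one-in-one-out from 0)
#2 →I1  (closing 1-jn rule on J2)

β0 stroke→TF1
β1 stroke→J2
β2 stroke→I1
β3 stroke→Sf1
β4 stroke→I2
β5 stroke→J1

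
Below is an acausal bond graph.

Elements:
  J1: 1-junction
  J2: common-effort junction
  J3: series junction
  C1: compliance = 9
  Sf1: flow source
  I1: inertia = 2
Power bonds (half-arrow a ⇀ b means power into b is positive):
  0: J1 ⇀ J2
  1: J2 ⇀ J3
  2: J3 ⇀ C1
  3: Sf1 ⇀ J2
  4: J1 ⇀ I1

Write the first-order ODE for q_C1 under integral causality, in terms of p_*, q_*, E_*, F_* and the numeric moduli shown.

#3 →Sf1  (Sf1: flow source, stroke at near end)
#2 →J3  (C1 integral (e out))
#1 →J2  (only one flow-in slot at J3)
#0 →J1  (J2 effort already set via bond 1)
#4 →I1  (J1 needs exactly one f-in)

dq_C1/dt = F_Sf1 + p_I1/2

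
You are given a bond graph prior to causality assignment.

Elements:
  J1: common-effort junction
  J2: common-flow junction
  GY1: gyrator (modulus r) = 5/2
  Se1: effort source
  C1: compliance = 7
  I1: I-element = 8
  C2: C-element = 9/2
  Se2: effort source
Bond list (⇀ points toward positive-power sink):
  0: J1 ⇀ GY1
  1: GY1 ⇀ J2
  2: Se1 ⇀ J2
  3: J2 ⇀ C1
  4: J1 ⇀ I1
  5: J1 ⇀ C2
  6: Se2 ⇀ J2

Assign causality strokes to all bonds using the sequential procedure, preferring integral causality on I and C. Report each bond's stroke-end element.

bond 2 stroke at J2  (Se1: effort source, stroke at far end)
bond 6 stroke at J2  (Se2: effort source, stroke at far end)
bond 3 stroke at J2  (C1: C, integral causality)
bond 1 stroke at GY1  (closing 1-jn rule on J2)
bond 0 stroke at GY1  (through GY1, causality inverts; strokes same side of GY1)
bond 4 stroke at I1  (I1 outputs flow p/I1)
bond 5 stroke at J1  (J1 needs exactly one e-in)

#0 stroke→GY1
#1 stroke→GY1
#2 stroke→J2
#3 stroke→J2
#4 stroke→I1
#5 stroke→J1
#6 stroke→J2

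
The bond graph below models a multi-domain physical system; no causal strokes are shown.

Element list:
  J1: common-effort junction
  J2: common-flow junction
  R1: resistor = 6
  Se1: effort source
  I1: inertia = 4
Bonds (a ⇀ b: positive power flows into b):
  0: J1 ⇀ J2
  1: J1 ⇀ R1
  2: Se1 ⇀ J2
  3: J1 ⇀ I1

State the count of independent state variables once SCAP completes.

bond 2 →J2  (Se1 fixes effort; stroke away)
bond 0 →J1  (J2 needs exactly one f-in)
bond 1 →R1  (J1 effort already set via bond 0)
bond 3 →I1  (0-jn J1 has e-setter on 0)

1  (I1 all integral)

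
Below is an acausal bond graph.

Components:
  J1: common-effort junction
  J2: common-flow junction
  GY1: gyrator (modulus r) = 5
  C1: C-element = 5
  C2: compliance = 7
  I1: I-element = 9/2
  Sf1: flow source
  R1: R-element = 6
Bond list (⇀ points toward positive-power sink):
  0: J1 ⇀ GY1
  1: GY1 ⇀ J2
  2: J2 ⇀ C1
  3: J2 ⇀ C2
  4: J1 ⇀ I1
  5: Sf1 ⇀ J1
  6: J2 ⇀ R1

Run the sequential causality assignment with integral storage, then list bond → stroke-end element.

bond 5 stroke→Sf1  (Sf1: flow source, stroke at near end)
bond 2 stroke→J2  (C1 outputs effort q/C1)
bond 3 stroke→J2  (C2 outputs effort q/C2)
bond 4 stroke→I1  (I1 integral (f out))
bond 0 stroke→J1  (only one effort-in slot at J1)
bond 1 stroke→J2  (GY1 both-in/both-out from 0)
bond 6 stroke→R1  (closing 1-jn rule on J2)

b0 |J1
b1 |J2
b2 |J2
b3 |J2
b4 |I1
b5 |Sf1
b6 |R1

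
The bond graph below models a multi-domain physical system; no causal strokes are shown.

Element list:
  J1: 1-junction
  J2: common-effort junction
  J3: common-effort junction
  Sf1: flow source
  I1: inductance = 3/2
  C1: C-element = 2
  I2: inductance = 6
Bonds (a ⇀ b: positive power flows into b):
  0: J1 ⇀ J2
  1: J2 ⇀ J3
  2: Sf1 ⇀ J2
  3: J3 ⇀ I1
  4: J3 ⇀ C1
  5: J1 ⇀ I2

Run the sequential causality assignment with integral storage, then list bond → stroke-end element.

β0 |J1
β1 |J2
β2 |Sf1
β3 |I1
β4 |J3
β5 |I2

b2 stroke→Sf1  (source Sf1 imposes f)
b3 stroke→I1  (prefer integral on I1)
b4 stroke→J3  (C1 integral (e out))
b1 stroke→J2  (J3 effort already set via bond 4)
b0 stroke→J1  (0-jn J2 has e-setter on 1)
b5 stroke→I2  (closing 1-jn rule on J1)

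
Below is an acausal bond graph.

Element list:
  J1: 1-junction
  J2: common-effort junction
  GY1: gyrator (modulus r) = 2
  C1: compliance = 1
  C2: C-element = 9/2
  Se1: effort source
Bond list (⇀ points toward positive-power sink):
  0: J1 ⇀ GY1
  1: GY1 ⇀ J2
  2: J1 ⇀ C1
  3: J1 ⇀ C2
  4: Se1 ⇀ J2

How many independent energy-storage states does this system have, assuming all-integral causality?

β4 →J2  (Se1 fixes effort; stroke away)
β1 →GY1  (common-e at J2 fixed by 4)
β0 →GY1  (GY1: gyrator matches bond 1)
β2 →J1  (common-f at J1 fixed by 0)
β3 →J1  (J1: bond 0 brought flow, rest push out)

2  (C1, C2 all integral)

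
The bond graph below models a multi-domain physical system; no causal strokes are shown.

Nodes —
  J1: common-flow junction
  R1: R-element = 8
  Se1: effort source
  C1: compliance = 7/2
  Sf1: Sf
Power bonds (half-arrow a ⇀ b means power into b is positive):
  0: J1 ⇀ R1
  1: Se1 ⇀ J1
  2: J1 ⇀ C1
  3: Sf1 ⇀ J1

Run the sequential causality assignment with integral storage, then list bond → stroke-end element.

bond 0 stroke→J1
bond 1 stroke→J1
bond 2 stroke→J1
bond 3 stroke→Sf1

β1 |J1  (Se1 (Se) sets effort on bond)
β3 |Sf1  (Sf1: flow source, stroke at near end)
β0 |J1  (J1: bond 3 brought flow, rest push out)
β2 |J1  (J1: bond 3 brought flow, rest push out)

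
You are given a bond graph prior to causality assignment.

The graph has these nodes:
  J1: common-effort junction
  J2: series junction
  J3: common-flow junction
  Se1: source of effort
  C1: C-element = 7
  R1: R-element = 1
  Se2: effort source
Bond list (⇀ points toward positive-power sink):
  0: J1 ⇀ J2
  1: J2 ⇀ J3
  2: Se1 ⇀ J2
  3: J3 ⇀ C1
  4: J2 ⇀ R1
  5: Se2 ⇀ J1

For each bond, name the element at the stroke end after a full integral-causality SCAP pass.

b2 stroke→J2  (Se1 fixes effort; stroke away)
b5 stroke→J1  (Se2: effort source, stroke at far end)
b0 stroke→J2  (J1 effort already set via bond 5)
b3 stroke→J3  (C1: C, integral causality)
b1 stroke→J2  (J3: last free bond brings flow in)
b4 stroke→R1  (closing 1-jn rule on J2)

#0 |J2
#1 |J2
#2 |J2
#3 |J3
#4 |R1
#5 |J1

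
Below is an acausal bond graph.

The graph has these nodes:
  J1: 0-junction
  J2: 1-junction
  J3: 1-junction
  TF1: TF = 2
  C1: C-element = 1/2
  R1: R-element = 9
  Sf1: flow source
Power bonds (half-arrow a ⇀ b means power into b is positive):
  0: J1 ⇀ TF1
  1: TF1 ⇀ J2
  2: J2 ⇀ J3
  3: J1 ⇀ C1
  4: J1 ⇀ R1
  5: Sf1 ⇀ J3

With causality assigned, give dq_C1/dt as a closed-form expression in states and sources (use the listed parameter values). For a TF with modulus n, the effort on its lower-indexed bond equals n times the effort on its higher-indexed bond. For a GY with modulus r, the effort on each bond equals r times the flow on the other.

β5 →Sf1  (Sf1 (Sf) sets flow on bond)
β2 →J3  (J3: bond 5 brought flow, rest push out)
β1 →J2  (J2: bond 2 brought flow, rest push out)
β0 →TF1  (TF TF1: opposite of bond 1)
β3 →J1  (prefer integral on C1)
β4 →R1  (J1: bond 3 brought effort, rest push out)

dq_C1/dt = -F_Sf1/2 - 2*q_C1/9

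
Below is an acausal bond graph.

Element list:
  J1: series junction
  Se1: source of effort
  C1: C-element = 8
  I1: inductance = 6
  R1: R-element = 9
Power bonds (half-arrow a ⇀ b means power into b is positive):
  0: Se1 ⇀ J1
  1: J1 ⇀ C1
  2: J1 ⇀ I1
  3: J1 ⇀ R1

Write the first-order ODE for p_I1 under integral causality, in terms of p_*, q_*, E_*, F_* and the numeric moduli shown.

dp_I1/dt = E_Se1 - 3*p_I1/2 - q_C1/8

bond 0 stroke at J1  (Se1: effort source, stroke at far end)
bond 1 stroke at J1  (C1: C, integral causality)
bond 2 stroke at I1  (I1 outputs flow p/I1)
bond 3 stroke at J1  (J1: bond 2 brought flow, rest push out)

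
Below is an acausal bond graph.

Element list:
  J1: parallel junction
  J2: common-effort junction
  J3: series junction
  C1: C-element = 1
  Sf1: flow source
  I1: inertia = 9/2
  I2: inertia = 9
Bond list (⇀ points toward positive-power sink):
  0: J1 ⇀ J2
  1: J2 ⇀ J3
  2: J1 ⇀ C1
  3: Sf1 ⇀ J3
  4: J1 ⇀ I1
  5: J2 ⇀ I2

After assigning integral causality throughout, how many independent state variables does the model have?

3  (C1, I1, I2 all integral)

β3 |Sf1  (Sf1 (Sf) sets flow on bond)
β1 |J3  (common-f at J3 fixed by 3)
β2 |J1  (C1 outputs effort q/C1)
β0 |J2  (0-jn J1 has e-setter on 2)
β4 |I1  (0-jn J1 has e-setter on 2)
β5 |I2  (0-jn J2 has e-setter on 0)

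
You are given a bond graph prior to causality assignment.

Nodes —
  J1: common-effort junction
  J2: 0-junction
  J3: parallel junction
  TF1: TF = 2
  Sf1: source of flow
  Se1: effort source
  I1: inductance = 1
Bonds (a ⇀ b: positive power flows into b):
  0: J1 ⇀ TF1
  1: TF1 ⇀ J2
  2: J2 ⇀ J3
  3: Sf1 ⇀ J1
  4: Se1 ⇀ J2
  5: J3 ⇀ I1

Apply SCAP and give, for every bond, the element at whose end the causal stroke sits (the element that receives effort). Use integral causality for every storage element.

#3 →Sf1  (source Sf1 imposes f)
#4 →J2  (Se1: effort source, stroke at far end)
#0 →J1  (only one effort-in slot at J1)
#1 →TF1  (J2: bond 4 brought effort, rest push out)
#2 →J3  (J2: bond 4 brought effort, rest push out)
#5 →I1  (J3: bond 2 brought effort, rest push out)

b0 stroke→J1
b1 stroke→TF1
b2 stroke→J3
b3 stroke→Sf1
b4 stroke→J2
b5 stroke→I1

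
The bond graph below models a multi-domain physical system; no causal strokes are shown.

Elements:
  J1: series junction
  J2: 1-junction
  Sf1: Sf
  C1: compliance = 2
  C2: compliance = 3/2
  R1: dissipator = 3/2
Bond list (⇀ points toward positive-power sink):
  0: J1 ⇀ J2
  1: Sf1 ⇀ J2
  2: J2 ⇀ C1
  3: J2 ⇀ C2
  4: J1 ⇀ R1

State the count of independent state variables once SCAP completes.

b1 stroke at Sf1  (source Sf1 imposes f)
b0 stroke at J2  (1-jn J2 has f-setter on 1)
b2 stroke at J2  (common-f at J2 fixed by 1)
b3 stroke at J2  (1-jn J2 has f-setter on 1)
b4 stroke at J1  (1-jn J1 has f-setter on 0)

2  (C1, C2 all integral)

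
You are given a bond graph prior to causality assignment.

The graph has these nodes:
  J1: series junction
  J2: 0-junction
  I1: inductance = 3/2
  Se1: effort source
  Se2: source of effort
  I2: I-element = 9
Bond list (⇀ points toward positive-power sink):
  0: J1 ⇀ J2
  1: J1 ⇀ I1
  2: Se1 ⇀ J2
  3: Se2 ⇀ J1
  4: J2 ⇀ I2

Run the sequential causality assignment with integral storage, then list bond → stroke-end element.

β2 →J2  (Se1 fixes effort; stroke away)
β3 →J1  (Se2 fixes effort; stroke away)
β0 →J1  (0-jn J2 has e-setter on 2)
β4 →I2  (0-jn J2 has e-setter on 2)
β1 →I1  (J1: last free bond brings flow in)

bond 0 stroke at J1
bond 1 stroke at I1
bond 2 stroke at J2
bond 3 stroke at J1
bond 4 stroke at I2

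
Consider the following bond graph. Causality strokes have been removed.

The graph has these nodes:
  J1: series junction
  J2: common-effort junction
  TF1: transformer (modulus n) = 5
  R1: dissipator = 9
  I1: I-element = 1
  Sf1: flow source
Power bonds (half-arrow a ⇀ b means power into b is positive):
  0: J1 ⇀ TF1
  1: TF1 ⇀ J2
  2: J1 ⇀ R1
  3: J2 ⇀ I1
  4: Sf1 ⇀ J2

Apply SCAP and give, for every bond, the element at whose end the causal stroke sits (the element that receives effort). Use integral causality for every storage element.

bond 4 stroke at Sf1  (Sf1 (Sf) sets flow on bond)
bond 3 stroke at I1  (I1 integral (f out))
bond 1 stroke at J2  (J2: last free bond brings effort in)
bond 0 stroke at TF1  (TF1 one-in-one-out from 1)
bond 2 stroke at J1  (common-f at J1 fixed by 0)

β0 stroke→TF1
β1 stroke→J2
β2 stroke→J1
β3 stroke→I1
β4 stroke→Sf1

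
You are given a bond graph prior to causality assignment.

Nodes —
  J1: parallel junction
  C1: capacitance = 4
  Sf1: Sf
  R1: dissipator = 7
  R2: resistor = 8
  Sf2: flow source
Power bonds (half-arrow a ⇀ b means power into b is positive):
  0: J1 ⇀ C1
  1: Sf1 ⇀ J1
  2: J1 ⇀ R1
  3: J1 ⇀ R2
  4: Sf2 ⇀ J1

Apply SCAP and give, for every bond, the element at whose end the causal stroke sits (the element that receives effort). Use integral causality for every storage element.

β1 →Sf1  (Sf1: flow source, stroke at near end)
β4 →Sf2  (Sf2: flow source, stroke at near end)
β0 →J1  (prefer integral on C1)
β2 →R1  (common-e at J1 fixed by 0)
β3 →R2  (0-jn J1 has e-setter on 0)

β0 →J1
β1 →Sf1
β2 →R1
β3 →R2
β4 →Sf2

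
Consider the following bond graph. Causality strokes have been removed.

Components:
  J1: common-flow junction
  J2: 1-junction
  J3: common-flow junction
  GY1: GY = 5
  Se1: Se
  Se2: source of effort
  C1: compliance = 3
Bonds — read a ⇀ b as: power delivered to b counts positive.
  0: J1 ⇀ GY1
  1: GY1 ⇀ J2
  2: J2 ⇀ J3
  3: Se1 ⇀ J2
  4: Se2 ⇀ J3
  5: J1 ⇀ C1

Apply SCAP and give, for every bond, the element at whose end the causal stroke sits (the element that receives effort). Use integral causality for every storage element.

bond 0 stroke at GY1
bond 1 stroke at GY1
bond 2 stroke at J2
bond 3 stroke at J2
bond 4 stroke at J3
bond 5 stroke at J1

b3 →J2  (Se1 fixes effort; stroke away)
b4 →J3  (Se2: effort source, stroke at far end)
b2 →J2  (only one flow-in slot at J3)
b1 →GY1  (closing 1-jn rule on J2)
b0 →GY1  (GY1: gyrator matches bond 1)
b5 →J1  (J1 flow already set via bond 0)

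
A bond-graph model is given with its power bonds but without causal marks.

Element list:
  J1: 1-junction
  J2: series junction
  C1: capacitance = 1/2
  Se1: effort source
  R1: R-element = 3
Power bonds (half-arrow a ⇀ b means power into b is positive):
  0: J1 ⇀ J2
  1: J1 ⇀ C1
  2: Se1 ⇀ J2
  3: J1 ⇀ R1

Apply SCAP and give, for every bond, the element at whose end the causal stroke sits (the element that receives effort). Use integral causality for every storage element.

bond 2 →J2  (Se1 (Se) sets effort on bond)
bond 0 →J1  (only one flow-in slot at J2)
bond 1 →J1  (C1: C, integral causality)
bond 3 →R1  (J1: last free bond brings flow in)

b0 stroke at J1
b1 stroke at J1
b2 stroke at J2
b3 stroke at R1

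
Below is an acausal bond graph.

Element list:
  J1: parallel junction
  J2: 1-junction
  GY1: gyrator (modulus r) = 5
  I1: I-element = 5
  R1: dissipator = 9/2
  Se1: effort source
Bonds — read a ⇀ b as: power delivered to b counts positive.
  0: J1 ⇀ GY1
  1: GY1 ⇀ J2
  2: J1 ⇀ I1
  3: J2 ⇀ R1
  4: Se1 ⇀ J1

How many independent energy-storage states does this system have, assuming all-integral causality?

b4 stroke at J1  (Se1 fixes effort; stroke away)
b0 stroke at GY1  (0-jn J1 has e-setter on 4)
b2 stroke at I1  (common-e at J1 fixed by 4)
b1 stroke at GY1  (GY GY1: same side as bond 0)
b3 stroke at J2  (1-jn J2 has f-setter on 1)

1  (I1 all integral)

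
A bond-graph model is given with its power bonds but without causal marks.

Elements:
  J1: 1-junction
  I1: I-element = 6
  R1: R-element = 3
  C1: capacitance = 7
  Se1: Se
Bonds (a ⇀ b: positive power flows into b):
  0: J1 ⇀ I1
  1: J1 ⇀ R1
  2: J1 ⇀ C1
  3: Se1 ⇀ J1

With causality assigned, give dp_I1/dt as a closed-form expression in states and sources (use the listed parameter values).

bond 3 |J1  (Se1 (Se) sets effort on bond)
bond 0 |I1  (prefer integral on I1)
bond 1 |J1  (J1: bond 0 brought flow, rest push out)
bond 2 |J1  (J1: bond 0 brought flow, rest push out)

dp_I1/dt = E_Se1 - p_I1/2 - q_C1/7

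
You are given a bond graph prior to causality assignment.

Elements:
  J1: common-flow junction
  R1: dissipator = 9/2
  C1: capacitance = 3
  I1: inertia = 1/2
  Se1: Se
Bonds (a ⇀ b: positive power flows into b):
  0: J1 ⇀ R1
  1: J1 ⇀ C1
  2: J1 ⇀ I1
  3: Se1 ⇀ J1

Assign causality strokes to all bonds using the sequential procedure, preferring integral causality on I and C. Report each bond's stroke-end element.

bond 0 stroke→J1
bond 1 stroke→J1
bond 2 stroke→I1
bond 3 stroke→J1

b3 stroke at J1  (source Se1 imposes e)
b1 stroke at J1  (C1: C, integral causality)
b2 stroke at I1  (I1 integral (f out))
b0 stroke at J1  (common-f at J1 fixed by 2)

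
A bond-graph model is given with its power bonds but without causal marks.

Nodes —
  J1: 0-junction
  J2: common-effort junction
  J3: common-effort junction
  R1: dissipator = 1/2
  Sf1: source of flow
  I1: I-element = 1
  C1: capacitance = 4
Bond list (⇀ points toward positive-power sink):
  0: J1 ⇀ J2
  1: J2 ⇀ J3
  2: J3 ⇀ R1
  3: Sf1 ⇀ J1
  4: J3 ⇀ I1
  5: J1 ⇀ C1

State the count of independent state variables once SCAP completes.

2  (C1, I1 all integral)

bond 3 →Sf1  (source Sf1 imposes f)
bond 4 →I1  (I1: I, integral causality)
bond 5 →J1  (C1 integral (e out))
bond 0 →J2  (0-jn J1 has e-setter on 5)
bond 1 →J3  (J2 effort already set via bond 0)
bond 2 →R1  (J3 effort already set via bond 1)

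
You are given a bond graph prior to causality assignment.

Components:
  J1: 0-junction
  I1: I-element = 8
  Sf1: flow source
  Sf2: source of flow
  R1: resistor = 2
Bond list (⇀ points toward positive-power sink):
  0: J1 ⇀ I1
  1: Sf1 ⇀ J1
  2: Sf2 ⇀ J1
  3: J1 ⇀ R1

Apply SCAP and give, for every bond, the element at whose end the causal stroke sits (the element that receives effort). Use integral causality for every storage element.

#0 stroke at I1
#1 stroke at Sf1
#2 stroke at Sf2
#3 stroke at J1

bond 1 stroke→Sf1  (Sf1: flow source, stroke at near end)
bond 2 stroke→Sf2  (source Sf2 imposes f)
bond 0 stroke→I1  (I1 outputs flow p/I1)
bond 3 stroke→J1  (J1 needs exactly one e-in)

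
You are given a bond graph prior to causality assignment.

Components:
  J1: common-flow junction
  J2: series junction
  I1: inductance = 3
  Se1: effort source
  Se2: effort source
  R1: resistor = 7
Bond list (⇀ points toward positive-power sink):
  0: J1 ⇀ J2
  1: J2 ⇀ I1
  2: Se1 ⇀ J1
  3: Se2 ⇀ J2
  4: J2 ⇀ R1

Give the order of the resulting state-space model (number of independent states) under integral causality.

#2 stroke at J1  (Se1 fixes effort; stroke away)
#3 stroke at J2  (Se2 fixes effort; stroke away)
#0 stroke at J2  (J1: last free bond brings flow in)
#1 stroke at I1  (I1 integral (f out))
#4 stroke at J2  (common-f at J2 fixed by 1)

1  (I1 all integral)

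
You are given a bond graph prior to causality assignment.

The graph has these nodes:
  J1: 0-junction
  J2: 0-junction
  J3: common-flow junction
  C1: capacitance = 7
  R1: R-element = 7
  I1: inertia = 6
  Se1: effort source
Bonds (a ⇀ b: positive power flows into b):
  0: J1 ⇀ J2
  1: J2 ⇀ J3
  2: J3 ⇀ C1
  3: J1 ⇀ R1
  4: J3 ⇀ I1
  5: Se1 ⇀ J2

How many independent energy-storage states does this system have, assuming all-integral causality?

#5 |J2  (source Se1 imposes e)
#0 |J1  (J2: bond 5 brought effort, rest push out)
#1 |J3  (common-e at J2 fixed by 5)
#3 |R1  (common-e at J1 fixed by 0)
#2 |J3  (prefer integral on C1)
#4 |I1  (only one flow-in slot at J3)

2  (C1, I1 all integral)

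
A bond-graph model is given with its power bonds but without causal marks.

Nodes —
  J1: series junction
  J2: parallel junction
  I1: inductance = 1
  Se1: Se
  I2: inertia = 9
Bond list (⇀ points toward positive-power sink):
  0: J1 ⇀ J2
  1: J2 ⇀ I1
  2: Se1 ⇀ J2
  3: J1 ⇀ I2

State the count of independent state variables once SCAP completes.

#2 stroke→J2  (Se1 (Se) sets effort on bond)
#0 stroke→J1  (J2: bond 2 brought effort, rest push out)
#1 stroke→I1  (J2: bond 2 brought effort, rest push out)
#3 stroke→I2  (J1: last free bond brings flow in)

2  (I1, I2 all integral)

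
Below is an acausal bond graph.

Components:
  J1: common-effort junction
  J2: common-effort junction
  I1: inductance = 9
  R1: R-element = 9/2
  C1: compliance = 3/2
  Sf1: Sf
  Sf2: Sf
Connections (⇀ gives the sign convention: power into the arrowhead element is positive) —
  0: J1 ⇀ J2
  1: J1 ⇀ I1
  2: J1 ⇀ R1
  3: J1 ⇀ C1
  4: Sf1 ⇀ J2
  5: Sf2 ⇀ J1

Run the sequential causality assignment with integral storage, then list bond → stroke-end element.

#4 stroke→Sf1  (Sf1 (Sf) sets flow on bond)
#5 stroke→Sf2  (source Sf2 imposes f)
#0 stroke→J2  (J2 needs exactly one e-in)
#1 stroke→I1  (I1 integral (f out))
#3 stroke→J1  (C1 outputs effort q/C1)
#2 stroke→R1  (0-jn J1 has e-setter on 3)

#0 →J2
#1 →I1
#2 →R1
#3 →J1
#4 →Sf1
#5 →Sf2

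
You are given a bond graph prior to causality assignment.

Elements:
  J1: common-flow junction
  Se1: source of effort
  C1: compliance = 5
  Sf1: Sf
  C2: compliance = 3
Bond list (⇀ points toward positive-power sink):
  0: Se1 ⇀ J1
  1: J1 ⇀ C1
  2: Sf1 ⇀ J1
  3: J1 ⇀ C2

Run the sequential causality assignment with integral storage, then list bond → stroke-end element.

b0 stroke at J1
b1 stroke at J1
b2 stroke at Sf1
b3 stroke at J1

β0 stroke at J1  (Se1 (Se) sets effort on bond)
β2 stroke at Sf1  (Sf1 fixes flow; stroke at Sf1)
β1 stroke at J1  (J1 flow already set via bond 2)
β3 stroke at J1  (J1 flow already set via bond 2)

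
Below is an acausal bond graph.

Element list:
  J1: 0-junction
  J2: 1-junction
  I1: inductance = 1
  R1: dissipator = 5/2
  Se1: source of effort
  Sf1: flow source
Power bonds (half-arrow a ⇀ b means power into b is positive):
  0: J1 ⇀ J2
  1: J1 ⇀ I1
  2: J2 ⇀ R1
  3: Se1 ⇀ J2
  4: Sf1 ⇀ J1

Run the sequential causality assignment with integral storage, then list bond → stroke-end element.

#0 stroke→J1
#1 stroke→I1
#2 stroke→J2
#3 stroke→J2
#4 stroke→Sf1

#3 stroke at J2  (Se1 fixes effort; stroke away)
#4 stroke at Sf1  (Sf1 (Sf) sets flow on bond)
#1 stroke at I1  (I1: I, integral causality)
#0 stroke at J1  (only one effort-in slot at J1)
#2 stroke at J2  (1-jn J2 has f-setter on 0)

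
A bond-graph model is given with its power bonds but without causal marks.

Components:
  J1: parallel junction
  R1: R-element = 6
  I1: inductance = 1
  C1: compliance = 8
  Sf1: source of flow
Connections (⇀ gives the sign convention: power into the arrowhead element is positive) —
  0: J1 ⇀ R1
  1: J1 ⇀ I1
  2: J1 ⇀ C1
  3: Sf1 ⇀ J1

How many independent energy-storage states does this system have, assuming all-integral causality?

2  (C1, I1 all integral)

β3 stroke→Sf1  (source Sf1 imposes f)
β1 stroke→I1  (I1: I, integral causality)
β2 stroke→J1  (C1 outputs effort q/C1)
β0 stroke→R1  (common-e at J1 fixed by 2)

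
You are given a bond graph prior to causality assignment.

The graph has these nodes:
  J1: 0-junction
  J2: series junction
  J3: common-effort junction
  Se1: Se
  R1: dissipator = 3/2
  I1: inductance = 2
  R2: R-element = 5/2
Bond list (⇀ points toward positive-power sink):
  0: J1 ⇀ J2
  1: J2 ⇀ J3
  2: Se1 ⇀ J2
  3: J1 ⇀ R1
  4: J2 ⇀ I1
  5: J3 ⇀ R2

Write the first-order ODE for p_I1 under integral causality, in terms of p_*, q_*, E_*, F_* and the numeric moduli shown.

dp_I1/dt = E_Se1 - 2*p_I1

β2 stroke→J2  (Se1: effort source, stroke at far end)
β4 stroke→I1  (I1 integral (f out))
β0 stroke→J2  (common-f at J2 fixed by 4)
β1 stroke→J2  (J2 flow already set via bond 4)
β5 stroke→J3  (J3 needs exactly one e-in)
β3 stroke→J1  (J1 needs exactly one e-in)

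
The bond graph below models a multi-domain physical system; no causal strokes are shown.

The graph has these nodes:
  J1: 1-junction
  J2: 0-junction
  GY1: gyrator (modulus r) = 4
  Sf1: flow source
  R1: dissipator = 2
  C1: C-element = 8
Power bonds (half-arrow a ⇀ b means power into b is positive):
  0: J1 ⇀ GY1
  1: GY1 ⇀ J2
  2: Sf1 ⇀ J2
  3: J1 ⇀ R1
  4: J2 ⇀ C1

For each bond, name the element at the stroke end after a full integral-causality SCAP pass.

bond 2 stroke at Sf1  (Sf1: flow source, stroke at near end)
bond 4 stroke at J2  (C1 outputs effort q/C1)
bond 1 stroke at GY1  (common-e at J2 fixed by 4)
bond 0 stroke at GY1  (GY GY1: same side as bond 1)
bond 3 stroke at J1  (1-jn J1 has f-setter on 0)

b0 →GY1
b1 →GY1
b2 →Sf1
b3 →J1
b4 →J2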